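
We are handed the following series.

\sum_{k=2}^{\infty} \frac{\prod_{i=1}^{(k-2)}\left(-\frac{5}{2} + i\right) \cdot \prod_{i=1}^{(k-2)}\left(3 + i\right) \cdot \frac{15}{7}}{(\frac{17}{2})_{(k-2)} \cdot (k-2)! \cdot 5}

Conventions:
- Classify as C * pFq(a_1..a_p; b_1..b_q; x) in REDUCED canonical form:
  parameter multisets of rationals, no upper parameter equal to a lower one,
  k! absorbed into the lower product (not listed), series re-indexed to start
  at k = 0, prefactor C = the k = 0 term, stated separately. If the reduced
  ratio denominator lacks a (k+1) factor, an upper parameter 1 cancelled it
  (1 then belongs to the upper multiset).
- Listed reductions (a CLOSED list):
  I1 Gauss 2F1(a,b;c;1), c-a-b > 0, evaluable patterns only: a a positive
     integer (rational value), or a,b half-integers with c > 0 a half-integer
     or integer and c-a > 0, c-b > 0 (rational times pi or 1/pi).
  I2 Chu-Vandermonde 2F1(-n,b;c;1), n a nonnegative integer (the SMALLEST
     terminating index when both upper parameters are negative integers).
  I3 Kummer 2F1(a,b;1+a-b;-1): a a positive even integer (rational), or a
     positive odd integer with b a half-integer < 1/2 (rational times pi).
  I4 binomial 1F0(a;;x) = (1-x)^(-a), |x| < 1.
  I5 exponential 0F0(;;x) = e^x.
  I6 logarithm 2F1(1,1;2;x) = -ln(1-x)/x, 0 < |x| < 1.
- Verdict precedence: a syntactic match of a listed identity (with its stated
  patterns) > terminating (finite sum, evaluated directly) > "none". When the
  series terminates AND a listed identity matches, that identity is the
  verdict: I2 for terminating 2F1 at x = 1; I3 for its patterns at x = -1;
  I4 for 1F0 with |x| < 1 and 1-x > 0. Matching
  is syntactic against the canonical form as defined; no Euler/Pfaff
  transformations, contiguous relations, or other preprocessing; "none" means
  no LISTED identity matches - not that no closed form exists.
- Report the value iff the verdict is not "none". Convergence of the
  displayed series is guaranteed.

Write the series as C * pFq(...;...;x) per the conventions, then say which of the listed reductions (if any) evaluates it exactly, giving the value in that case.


This is \frac{3}{7} * 2F1(-\frac{3}{2}, 4; \frac{17}{2}; 1) in reduced canonical form. Verdict at x = 1: Gauss (I1, integer-parameter pattern) matches (x = 1: the Gamma ratio telescopes since c-a-b = 6 > 0 and a = 4 in Z>0). Value: \frac{2145}{12544}.

Key observation: t_0 being \frac{3}{7}, the constant factors (C = 3/7, x = 1) combine into one prefactor.
Term ratio: r(k) = 1 * (k-\frac{3}{2}) (k+4) / [(k+\frac{17}{2}) (k+1)] ; factor over Q: parameters, x = 1, and C = \frac{3}{7}.


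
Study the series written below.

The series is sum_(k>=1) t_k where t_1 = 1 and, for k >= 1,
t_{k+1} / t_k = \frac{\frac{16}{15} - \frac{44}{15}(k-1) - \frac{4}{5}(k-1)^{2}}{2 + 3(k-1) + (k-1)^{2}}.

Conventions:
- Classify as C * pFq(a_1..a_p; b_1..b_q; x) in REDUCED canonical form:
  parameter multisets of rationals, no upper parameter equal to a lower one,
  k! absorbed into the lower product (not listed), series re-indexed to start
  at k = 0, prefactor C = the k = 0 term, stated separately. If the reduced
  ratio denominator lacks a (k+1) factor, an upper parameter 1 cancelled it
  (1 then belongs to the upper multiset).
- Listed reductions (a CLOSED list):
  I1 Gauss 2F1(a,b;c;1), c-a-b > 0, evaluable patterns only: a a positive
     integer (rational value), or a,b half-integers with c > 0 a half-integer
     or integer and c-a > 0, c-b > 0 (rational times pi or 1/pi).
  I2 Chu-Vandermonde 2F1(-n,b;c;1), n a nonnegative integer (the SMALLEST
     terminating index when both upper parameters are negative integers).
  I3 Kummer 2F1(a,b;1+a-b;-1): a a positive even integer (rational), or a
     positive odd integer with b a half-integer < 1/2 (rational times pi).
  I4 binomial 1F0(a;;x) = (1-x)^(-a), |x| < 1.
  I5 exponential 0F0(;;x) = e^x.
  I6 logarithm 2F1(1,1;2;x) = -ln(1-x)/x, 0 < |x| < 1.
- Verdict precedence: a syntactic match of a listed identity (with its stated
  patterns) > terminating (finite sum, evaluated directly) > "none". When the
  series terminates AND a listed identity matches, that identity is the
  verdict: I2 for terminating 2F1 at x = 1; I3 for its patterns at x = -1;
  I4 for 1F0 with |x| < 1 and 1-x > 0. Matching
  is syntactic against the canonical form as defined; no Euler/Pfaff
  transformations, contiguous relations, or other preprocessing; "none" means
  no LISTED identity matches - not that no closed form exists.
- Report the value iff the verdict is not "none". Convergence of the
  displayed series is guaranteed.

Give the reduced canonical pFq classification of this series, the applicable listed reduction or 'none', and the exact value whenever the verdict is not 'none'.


Key observation: t_0 being 1, the expanded ratio factors over Q; C = 1, roots give parameters.
Ratio: r(k) = -\frac{4}{5} * (k-\frac{1}{3}) (k+4) / [(k+2) (k+1)] - rational in k, leading ratio -\frac{4}{5}; with t_0 = 1, classification follows.

Prefactor 1, argument -\frac{4}{5}: 2F1 with upper {-\frac{1}{3}, 4} over lower {2}. Verdict: none here - no I1-I6 shape fits x = -\frac{4}{5} with lower {2}.


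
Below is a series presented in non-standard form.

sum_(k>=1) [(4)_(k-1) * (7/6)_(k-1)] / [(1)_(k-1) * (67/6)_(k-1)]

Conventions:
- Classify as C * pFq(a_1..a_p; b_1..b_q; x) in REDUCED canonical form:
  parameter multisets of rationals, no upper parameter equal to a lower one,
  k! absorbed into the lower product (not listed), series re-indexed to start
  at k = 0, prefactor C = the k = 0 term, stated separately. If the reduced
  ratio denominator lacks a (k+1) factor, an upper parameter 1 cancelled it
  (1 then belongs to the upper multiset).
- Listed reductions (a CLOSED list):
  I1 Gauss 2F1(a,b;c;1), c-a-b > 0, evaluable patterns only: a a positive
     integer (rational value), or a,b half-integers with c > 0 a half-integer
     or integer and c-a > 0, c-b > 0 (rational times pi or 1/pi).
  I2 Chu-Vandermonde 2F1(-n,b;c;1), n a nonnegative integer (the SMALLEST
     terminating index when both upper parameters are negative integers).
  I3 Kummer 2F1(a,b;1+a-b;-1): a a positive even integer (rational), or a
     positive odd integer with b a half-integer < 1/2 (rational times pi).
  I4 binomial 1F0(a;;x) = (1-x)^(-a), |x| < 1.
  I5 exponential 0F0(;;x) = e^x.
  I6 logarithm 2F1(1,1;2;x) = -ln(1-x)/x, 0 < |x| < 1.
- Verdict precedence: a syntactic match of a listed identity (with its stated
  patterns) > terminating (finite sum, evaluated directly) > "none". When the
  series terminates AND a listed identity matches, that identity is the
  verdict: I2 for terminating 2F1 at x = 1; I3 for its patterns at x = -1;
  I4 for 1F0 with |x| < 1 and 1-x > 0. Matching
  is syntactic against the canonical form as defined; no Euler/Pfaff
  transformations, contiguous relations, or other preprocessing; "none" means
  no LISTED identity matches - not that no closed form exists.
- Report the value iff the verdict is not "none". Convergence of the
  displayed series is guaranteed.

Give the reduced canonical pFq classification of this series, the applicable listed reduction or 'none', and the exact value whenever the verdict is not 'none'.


Reduced: x = 1, 2F1, upper = {7/6, 4}, lower = {67/6}, C = 1. Verdict: this is Gauss (I1, integer-parameter pattern) (x = 1: the Gamma ratio telescopes since c-a-b = 6 > 0 and a = 4 in Z>0). Its exact value is 1009855/559872.

Key step: t_0 being 1, (1)_k (prefactor 1) is k! itself.
Ratio: r(k) = 1 * (k+7/6) (k+4) / [(k+67/6) (k+1)] - rational; roots negated = parameters, x = 1, C = 1.


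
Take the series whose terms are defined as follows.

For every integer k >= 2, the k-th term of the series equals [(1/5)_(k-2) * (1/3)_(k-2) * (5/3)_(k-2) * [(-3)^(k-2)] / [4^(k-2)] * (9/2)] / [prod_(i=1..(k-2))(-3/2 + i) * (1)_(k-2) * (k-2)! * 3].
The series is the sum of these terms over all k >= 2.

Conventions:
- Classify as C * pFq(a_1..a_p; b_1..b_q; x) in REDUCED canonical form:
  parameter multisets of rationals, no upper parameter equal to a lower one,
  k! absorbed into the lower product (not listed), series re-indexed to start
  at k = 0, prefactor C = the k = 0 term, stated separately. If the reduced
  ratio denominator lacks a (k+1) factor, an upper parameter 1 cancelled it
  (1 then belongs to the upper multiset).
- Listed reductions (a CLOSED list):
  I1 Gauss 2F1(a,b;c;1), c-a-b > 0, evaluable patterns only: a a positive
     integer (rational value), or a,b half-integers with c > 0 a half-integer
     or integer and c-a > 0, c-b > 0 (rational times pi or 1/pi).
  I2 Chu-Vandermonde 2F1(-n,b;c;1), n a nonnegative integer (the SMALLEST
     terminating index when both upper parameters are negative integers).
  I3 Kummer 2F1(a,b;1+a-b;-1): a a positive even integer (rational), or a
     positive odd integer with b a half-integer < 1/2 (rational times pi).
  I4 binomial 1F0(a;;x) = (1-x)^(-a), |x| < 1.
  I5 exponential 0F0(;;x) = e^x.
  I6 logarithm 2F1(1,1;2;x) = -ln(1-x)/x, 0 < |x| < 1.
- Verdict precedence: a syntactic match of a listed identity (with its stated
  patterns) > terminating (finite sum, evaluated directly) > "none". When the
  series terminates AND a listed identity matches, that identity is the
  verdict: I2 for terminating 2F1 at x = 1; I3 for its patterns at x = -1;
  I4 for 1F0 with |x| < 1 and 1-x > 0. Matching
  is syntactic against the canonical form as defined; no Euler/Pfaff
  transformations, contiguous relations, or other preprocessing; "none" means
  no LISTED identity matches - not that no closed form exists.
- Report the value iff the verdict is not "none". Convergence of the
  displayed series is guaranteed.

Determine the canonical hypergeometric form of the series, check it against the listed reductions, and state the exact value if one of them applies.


First insight: t_0 = 3/2 here, and the constant factors (C = 3/2, x = -3/4) combine into one prefactor.
Step ratio: r(k) = (-3/4) * (k+1/5) (k+1/3) (k+5/3) / [(k-1/2) (k+1) (k+1)] - rational; roots negated = parameters, x = (-3/4), C = 3/2.

Classification (C = 3/2): 3F2 with upper {1/5, 1/3, 5/3}, lower {-1/2, 1}, argument x = -3/4. Verdict: none. A 3F2 with upper {1/5, 1/3, 5/3} fits none of I1-I6 at x = -3/4; the sum runs forever.


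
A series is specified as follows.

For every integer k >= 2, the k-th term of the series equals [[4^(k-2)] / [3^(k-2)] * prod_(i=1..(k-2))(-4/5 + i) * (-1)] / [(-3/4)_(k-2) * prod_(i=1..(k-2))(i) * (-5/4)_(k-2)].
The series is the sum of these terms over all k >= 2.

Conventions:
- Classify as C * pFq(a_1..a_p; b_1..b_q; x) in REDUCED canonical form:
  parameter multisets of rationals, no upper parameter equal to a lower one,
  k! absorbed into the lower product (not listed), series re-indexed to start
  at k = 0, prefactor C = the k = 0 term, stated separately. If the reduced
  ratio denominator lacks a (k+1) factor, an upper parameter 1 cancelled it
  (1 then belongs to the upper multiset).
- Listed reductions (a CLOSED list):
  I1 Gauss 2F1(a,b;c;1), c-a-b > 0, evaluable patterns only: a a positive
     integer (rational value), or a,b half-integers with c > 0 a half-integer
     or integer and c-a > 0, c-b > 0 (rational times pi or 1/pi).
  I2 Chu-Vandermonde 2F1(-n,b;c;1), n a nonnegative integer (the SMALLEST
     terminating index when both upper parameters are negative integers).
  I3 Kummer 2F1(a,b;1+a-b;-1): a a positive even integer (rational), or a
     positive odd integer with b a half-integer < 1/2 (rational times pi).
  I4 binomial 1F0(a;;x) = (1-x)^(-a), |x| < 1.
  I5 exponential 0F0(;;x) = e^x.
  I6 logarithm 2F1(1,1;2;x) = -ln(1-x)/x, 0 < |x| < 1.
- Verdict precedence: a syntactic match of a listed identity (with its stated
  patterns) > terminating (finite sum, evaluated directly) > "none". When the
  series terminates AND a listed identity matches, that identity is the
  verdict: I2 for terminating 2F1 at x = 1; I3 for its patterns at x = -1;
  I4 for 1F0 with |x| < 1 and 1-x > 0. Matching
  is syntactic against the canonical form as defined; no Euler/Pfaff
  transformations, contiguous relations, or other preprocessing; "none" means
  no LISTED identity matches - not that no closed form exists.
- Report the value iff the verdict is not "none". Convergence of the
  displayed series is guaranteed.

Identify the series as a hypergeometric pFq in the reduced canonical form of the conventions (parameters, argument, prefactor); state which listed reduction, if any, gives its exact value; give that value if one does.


Classification (C = -1): 1F2 with upper {1/5}, lower {-5/4, -3/4}, argument x = 4/3. Verdict: none. Every listed pattern misses the 1F2 form at 4/3, upper {1/5}.

The tell: t_0 = -1 here, and the running product (prefactor -1) telescopes to a rising factorial.
Ratio: r(k) = (4/3) * (k+1/5) / [(k-5/4) (k-3/4) (k+1)] ; factor over Q: parameters, x = (4/3), and C = -1.


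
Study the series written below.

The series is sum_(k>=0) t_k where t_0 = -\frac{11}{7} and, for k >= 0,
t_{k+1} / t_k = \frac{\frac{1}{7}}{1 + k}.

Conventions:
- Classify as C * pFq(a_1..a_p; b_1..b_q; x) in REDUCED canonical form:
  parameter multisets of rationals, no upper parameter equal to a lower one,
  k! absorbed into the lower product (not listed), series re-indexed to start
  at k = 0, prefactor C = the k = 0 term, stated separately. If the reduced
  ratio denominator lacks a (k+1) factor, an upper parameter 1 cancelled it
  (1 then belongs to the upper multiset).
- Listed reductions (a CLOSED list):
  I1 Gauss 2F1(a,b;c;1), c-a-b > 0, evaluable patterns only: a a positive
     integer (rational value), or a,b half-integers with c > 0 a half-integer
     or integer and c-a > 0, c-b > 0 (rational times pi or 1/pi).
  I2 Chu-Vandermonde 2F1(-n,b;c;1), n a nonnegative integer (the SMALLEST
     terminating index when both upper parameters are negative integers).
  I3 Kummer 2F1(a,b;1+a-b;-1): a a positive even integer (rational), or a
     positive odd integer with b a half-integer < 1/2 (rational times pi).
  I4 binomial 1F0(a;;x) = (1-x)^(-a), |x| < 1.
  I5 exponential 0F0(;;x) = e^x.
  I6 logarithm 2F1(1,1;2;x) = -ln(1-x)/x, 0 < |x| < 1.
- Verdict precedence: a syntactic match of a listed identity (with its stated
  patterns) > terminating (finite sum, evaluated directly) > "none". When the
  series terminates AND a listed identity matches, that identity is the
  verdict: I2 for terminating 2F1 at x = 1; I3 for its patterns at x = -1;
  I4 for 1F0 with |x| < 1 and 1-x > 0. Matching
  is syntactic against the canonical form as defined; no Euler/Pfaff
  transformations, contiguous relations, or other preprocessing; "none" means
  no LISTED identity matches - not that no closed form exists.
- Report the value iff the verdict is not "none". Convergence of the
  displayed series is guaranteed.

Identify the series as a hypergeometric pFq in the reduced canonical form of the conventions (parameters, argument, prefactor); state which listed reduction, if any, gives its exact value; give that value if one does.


Reduced: x = \frac{1}{7}, 0F0, upper = {-}, lower = {-}, C = -\frac{11}{7}. Verdict (x = \frac{1}{7}): the exponential series (I5) applies (the 0F0 exponential series at x = \frac{1}{7}). Its exact value is \left(-\frac{11}{7}\right) \cdot e^{\frac{1}{7}}.

Key step: t_0 being -\frac{11}{7}, roots of the ratio polynomials (C = -11/7) are the negated parameters.
Step ratio: r(k) = \frac{1}{7} * 1 / [(k+1)] - rational in k, leading ratio \frac{1}{7}; with t_0 = -\frac{11}{7}, classification follows.


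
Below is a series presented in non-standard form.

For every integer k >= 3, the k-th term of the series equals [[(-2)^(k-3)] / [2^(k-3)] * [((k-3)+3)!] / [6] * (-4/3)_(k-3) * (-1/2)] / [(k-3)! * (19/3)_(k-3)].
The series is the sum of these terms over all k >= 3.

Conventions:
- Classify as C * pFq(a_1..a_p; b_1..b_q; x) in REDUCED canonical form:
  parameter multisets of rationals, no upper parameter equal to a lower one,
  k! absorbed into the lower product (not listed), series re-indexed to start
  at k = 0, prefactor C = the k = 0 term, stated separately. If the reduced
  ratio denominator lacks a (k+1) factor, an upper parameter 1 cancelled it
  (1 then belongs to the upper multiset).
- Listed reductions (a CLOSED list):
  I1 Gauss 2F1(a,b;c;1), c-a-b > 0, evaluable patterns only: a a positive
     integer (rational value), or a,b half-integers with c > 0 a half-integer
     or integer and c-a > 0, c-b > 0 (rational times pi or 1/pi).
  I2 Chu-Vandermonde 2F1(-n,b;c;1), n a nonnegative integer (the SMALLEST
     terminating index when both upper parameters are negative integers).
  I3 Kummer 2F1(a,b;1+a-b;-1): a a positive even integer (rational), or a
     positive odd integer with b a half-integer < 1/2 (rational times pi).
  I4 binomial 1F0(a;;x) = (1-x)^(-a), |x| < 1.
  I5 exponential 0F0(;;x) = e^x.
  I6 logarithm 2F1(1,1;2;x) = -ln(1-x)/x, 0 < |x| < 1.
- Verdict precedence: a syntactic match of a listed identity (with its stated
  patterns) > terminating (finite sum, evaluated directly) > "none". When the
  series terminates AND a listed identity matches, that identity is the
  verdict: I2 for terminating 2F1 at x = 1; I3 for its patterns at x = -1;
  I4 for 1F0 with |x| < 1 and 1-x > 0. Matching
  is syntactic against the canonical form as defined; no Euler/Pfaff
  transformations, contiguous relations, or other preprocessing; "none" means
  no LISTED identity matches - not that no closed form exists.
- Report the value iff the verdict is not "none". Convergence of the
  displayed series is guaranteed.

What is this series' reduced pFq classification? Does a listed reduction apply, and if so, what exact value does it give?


This is -1/2 * 2F1(-4/3, 4; 19/3; -1) in reduced canonical form. Verdict: the Kummer evaluation I3 matches (x = -1; c = 19/3 equals 1+a-b for upper {-4/3, 4}: listed pattern). Its exact value is -26/27.

Structural cue: x = (-1) and the two k-th powers (C = -1/2) combine into one argument.
Adjacent-term ratio: r(k) = (-1) * (k-4/3) (k+4) / [(k+19/3) (k+1)] - rational in k, leading ratio (-1); with t_0 = -1/2, classification follows.


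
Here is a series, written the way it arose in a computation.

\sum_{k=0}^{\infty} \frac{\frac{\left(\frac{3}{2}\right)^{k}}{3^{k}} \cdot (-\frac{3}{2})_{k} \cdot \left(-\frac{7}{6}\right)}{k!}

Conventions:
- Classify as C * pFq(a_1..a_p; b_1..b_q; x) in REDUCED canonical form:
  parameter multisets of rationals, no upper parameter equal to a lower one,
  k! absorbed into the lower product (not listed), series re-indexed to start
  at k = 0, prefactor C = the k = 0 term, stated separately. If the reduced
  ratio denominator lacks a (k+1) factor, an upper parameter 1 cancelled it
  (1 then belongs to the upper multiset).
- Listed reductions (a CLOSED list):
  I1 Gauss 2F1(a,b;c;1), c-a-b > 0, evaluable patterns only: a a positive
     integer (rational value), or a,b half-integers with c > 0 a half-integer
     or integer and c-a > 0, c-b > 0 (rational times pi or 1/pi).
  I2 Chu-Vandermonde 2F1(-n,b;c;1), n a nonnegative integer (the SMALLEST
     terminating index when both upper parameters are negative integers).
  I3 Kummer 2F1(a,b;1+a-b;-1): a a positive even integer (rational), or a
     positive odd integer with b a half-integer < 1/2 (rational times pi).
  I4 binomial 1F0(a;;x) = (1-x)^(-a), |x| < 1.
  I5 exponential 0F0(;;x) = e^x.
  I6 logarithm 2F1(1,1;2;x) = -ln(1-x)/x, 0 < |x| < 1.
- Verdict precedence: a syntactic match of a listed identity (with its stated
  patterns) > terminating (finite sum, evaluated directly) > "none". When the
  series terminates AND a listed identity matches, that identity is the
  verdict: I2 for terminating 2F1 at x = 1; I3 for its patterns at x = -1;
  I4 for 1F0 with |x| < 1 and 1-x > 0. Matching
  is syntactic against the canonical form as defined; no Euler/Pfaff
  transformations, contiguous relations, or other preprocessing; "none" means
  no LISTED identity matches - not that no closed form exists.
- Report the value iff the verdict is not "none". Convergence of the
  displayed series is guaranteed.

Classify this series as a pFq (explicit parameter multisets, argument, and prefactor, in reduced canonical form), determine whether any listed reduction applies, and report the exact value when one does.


Canonical form: C = -\frac{7}{6} times 1F0 with upper {-\frac{3}{2}}, lower {-}, x = \frac{1}{2}. Verdict: the I4 binomial reduction matches (the 1F0 binomial series: exponent 3/2, x = \frac{1}{2}). Exact value: \left(-\frac{7}{6}\right) \cdot \left(\frac{1}{2}\right)^{\frac{3}{2}}.

The tell: with t_0 = -\frac{7}{6}, the two k-th powers (C = -7/6, x = 1/2) combine into one argument.
Term ratio: r(k) = \frac{1}{2} * (k-\frac{3}{2}) / [(k+1)] - rational in k, leading ratio \frac{1}{2}; with t_0 = -\frac{7}{6}, classification follows.


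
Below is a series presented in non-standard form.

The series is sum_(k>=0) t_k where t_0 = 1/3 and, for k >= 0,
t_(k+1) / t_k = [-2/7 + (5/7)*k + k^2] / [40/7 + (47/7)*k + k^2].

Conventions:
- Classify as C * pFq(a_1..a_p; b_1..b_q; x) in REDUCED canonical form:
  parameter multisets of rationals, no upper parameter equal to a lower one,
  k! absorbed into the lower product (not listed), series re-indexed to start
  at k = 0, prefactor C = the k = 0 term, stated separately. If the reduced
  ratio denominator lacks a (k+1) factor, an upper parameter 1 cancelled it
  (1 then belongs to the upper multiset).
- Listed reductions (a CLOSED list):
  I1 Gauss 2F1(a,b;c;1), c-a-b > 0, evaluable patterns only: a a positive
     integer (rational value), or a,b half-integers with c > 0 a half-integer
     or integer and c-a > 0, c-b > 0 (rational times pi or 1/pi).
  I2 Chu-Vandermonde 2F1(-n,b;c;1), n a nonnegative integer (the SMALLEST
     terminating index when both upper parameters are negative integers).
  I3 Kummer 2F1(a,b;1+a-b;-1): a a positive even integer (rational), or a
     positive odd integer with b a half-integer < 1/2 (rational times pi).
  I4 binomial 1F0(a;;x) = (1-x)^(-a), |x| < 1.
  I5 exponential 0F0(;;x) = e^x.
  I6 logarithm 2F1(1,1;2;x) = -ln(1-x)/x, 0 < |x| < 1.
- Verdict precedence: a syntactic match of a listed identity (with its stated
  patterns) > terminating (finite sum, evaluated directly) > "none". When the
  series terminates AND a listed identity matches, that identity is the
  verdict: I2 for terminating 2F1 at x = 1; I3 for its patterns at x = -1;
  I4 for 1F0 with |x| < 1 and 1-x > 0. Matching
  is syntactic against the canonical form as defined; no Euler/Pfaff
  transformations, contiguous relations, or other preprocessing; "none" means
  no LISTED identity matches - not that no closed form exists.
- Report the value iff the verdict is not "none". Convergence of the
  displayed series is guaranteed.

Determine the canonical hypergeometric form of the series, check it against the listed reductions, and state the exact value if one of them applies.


This is 1/3 * 2F1(-2/7, 1; 40/7; 1) in reduced canonical form. Verdict at x = 1: Gauss (I1, integer-parameter pattern) matches (x = 1: the Gamma ratio telescopes since c-a-b = 5 > 0 and a = 1 in Z>0). Its exact value is 11/35.

Structural cue: from the first term 1/3: the expanded ratio factors over Q; C = 1/3, x = 1, roots give parameters.
Adjacent-term ratio: r(k) = 1 * (k-2/7) (k+1) / [(k+40/7) (k+1)] - poly over poly, x = 1 from leading terms; C = 1/3 at k = 0.


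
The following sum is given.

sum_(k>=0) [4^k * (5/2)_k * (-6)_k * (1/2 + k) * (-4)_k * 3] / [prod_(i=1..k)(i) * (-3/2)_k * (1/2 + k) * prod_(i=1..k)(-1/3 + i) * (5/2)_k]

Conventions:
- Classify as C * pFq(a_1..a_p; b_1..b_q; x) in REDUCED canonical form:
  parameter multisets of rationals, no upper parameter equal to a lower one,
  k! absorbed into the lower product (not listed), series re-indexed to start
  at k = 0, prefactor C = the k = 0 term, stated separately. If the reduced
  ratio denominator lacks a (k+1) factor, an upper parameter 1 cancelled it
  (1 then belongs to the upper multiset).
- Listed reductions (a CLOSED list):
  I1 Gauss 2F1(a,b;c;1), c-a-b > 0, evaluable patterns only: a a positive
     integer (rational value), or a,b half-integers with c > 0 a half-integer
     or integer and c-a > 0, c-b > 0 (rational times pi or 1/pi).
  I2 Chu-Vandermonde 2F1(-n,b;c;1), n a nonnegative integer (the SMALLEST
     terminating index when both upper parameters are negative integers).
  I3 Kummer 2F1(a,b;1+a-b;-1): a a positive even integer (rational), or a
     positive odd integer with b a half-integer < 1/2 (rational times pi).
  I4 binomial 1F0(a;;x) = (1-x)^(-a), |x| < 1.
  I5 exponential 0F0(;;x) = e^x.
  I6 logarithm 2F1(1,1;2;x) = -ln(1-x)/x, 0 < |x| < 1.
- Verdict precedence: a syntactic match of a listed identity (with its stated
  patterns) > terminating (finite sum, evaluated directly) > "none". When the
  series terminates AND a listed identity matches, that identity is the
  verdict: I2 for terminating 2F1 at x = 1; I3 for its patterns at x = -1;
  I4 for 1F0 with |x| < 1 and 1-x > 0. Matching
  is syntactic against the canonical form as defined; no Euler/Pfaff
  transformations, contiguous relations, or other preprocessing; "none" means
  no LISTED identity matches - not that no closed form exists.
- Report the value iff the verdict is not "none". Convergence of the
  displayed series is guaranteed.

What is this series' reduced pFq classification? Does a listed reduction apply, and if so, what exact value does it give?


Prefactor 3, argument 4: 2F2 with upper {-6, -4} over lower {-3/2, 2/3}. Verdict: terminating. With -4 upstairs the series is a 5-term polynomial sum; evaluated term by term. Value: 1520961/11.

Structural cue: with t_0 = 3, the parameter 5/2 appears in both the upper and lower lists and cancels (alongside the other common factor).
Term ratio: r(k) = 4 * (k-6) (k-4) / [(k-3/2) (k+2/3) (k+1)] - poly over poly, x = 4 from leading terms; C = 3 at k = 0.


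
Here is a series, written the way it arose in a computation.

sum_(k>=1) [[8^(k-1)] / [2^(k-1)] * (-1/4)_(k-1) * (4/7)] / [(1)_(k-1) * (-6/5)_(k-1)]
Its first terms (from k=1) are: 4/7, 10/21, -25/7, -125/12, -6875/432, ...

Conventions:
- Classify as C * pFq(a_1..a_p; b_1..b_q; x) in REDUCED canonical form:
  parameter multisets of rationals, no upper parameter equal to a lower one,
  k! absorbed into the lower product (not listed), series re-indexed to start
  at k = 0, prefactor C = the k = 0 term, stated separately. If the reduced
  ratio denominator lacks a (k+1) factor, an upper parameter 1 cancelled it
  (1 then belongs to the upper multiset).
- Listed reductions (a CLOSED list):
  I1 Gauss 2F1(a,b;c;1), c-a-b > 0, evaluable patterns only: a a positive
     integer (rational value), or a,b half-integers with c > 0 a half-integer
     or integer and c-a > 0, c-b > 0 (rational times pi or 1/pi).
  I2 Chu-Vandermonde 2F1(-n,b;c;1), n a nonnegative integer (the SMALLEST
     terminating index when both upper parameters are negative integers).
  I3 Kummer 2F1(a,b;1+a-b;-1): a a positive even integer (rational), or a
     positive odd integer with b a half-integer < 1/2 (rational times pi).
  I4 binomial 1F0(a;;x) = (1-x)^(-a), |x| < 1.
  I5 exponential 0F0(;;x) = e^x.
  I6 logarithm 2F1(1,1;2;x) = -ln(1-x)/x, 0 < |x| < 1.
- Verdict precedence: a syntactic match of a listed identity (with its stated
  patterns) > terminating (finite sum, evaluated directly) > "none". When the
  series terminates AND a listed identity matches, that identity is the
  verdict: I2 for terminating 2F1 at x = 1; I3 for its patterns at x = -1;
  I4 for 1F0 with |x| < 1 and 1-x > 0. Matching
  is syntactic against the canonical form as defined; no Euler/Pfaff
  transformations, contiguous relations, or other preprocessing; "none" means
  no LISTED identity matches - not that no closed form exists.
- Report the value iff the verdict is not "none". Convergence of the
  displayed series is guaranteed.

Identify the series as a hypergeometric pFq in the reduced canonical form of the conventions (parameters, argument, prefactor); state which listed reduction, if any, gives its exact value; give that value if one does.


The tell: with t_0 = 4/7, (1)_k (prefactor 4/7) is k! itself.
Term ratio: r(k) = 4 * (k-1/4) / [(k-6/5) (k+1)] - rational; roots negated = parameters, x = 4, C = 4/7.

Canonical form: C = 4/7 times 1F1 with upper {-1/4}, lower {-6/5}, x = 4. Verdict: none - at argument 4 the multisets {-1/4} ; {-6/5} match no listed identity.


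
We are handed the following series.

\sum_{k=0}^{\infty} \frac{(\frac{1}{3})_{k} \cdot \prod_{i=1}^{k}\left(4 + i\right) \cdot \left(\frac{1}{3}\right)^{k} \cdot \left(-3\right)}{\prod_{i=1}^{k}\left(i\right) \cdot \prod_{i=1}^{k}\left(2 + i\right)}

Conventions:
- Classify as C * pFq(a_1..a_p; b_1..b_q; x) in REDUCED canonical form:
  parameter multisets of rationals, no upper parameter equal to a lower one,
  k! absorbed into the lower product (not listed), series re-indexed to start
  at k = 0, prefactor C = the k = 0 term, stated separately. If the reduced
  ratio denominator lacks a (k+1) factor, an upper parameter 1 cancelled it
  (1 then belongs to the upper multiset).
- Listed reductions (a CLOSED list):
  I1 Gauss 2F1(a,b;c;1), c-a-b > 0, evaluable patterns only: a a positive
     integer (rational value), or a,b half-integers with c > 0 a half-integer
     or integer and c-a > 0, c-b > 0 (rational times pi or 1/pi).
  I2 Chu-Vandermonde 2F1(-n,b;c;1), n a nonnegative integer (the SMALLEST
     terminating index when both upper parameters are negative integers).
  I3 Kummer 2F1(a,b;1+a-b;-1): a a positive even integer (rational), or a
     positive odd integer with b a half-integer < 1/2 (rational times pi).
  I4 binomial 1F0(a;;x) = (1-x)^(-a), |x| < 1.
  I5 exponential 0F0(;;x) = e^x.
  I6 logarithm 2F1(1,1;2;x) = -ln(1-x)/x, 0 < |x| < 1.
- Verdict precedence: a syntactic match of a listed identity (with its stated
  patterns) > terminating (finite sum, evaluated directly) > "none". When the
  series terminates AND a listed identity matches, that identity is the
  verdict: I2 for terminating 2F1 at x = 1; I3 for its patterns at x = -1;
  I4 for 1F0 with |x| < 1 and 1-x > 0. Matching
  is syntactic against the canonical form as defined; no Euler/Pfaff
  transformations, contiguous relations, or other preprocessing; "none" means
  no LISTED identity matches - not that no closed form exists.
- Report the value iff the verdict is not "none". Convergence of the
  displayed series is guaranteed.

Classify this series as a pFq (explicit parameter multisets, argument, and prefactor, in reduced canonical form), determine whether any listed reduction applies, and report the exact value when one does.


Structural cue: from the first term -3: the lower running product (C = -3) is a rising factorial.
Consecutive-term ratio: r(k) = \frac{1}{3} * (k+\frac{1}{3}) (k+5) / [(k+3) (k+1)] ; factor over Q: parameters, x = \frac{1}{3}, and C = -3.

Canonical form: C = -3 times 2F1 with upper {\frac{1}{3}, 5}, lower {3}, x = \frac{1}{3}. Verdict: none. Every listed pattern misses the 2F1 form at \frac{1}{3}, upper {\frac{1}{3}, 5}.


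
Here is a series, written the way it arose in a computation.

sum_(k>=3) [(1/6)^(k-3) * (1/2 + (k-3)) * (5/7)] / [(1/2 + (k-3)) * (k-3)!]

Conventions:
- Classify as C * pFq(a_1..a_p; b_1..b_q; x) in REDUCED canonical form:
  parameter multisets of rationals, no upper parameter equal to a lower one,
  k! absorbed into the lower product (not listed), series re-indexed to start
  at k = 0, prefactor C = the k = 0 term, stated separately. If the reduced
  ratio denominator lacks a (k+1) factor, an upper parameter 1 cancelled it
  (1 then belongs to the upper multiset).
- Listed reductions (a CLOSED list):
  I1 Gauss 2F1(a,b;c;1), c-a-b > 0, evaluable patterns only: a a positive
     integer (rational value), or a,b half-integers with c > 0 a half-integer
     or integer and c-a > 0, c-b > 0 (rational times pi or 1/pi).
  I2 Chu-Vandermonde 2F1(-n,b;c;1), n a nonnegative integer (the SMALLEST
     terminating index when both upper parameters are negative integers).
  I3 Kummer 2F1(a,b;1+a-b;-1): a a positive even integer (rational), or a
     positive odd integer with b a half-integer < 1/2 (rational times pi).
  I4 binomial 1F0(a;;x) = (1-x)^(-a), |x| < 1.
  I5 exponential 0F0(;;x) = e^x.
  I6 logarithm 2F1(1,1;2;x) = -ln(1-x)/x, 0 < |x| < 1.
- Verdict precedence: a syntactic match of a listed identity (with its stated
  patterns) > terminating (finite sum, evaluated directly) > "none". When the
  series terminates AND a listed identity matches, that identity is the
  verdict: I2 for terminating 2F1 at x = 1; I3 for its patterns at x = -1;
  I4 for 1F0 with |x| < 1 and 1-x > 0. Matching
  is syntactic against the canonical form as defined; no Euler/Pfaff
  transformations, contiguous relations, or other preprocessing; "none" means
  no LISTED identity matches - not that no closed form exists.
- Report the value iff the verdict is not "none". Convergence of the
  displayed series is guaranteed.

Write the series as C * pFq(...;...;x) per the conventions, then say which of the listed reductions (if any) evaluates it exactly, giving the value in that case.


Reduced: x = 1/6, 0F0, upper = {-}, lower = {-}, C = 5/7. Verdict: the I5 exponential reduction matches (the 0F0 exponential series at x = 1/6). Sum: (5/7) * e^(1/6).

The tell: with t_0 = 5/7, striking the common factor k + 1/2 reduces the term (C = 5/7, x = 1/6).
Adjacent-term ratio: r(k) = (1/6) * 1 / [(k+1)] - poly over poly, x = (1/6) from leading terms; C = 5/7 at k = 0.


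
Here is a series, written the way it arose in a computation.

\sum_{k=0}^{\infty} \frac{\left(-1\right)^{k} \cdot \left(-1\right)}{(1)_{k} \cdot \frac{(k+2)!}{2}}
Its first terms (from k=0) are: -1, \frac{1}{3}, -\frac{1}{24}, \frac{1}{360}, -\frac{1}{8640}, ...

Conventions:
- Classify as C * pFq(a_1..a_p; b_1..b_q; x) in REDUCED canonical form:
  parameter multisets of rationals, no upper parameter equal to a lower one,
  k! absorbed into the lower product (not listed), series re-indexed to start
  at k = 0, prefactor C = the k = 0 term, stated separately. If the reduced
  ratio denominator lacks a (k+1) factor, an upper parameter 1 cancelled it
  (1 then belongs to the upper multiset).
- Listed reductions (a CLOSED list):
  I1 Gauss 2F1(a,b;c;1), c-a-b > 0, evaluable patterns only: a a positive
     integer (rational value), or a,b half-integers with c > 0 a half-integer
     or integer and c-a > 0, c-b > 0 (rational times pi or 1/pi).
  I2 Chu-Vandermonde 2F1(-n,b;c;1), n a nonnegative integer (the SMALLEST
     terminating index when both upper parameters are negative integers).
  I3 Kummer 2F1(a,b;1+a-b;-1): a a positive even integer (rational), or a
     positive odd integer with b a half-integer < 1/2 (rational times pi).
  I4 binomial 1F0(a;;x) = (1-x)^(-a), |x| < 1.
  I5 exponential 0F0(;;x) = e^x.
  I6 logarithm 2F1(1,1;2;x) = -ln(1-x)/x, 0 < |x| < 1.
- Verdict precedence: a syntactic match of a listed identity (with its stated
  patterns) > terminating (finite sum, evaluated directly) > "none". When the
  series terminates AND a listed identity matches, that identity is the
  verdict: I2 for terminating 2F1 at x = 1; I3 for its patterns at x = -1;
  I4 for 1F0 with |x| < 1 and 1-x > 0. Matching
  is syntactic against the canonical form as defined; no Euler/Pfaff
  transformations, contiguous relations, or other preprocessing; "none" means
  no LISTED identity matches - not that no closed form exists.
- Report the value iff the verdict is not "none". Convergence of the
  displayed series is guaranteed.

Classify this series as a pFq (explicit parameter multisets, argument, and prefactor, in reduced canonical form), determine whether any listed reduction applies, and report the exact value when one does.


Prefactor -1, argument -1: 0F1 with upper {-} over lower {3}. Verdict: none. Every listed pattern misses the 0F1 form at -1, upper {-}.

Key step: x = -1 and (1)_k (C = -1) is k! itself.
Ratio: r(k) = -1 * 1 / [(k+3) (k+1)] - rational in k. x = -1; t_0 = -1; negate the roots.


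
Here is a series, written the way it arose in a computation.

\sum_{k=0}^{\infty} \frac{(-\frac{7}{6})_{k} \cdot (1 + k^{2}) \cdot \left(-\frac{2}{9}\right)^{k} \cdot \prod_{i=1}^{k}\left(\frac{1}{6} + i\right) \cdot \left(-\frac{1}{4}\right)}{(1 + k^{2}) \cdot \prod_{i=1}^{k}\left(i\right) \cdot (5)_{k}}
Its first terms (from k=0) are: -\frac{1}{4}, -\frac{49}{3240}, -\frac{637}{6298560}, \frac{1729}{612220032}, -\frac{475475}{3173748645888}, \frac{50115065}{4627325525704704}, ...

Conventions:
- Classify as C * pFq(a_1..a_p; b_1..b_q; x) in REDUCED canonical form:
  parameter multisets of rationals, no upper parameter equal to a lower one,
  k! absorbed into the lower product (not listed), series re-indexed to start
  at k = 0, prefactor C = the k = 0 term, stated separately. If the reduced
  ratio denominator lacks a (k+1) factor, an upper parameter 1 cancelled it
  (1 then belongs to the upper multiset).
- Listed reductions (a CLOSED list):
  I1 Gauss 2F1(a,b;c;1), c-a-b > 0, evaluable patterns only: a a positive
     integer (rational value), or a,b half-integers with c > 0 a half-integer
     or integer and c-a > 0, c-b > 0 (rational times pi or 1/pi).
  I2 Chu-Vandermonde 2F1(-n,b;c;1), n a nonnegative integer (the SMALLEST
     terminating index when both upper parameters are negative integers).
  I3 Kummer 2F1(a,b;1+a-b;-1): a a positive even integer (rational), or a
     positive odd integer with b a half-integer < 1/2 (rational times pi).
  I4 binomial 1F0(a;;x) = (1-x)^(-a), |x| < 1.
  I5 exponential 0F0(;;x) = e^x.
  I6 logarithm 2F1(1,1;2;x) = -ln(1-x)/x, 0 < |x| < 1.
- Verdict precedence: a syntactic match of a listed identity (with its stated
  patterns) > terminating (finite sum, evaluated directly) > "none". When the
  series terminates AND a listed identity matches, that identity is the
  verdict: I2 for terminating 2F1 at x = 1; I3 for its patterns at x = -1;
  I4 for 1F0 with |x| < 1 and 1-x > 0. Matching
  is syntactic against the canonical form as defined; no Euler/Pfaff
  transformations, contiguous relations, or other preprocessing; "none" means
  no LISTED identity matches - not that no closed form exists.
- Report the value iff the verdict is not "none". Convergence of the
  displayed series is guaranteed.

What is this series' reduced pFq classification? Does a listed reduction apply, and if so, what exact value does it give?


Key step: from the first term -\frac{1}{4}: the product of the first k integers (C = -1/4) is k!.
Ratio: r(k) = -\frac{2}{9} * (k-\frac{7}{6}) (k+\frac{7}{6}) / [(k+5) (k+1)] - poly over poly, x = -\frac{2}{9} from leading terms; C = -\frac{1}{4} at k = 0.

Prefactor -\frac{1}{4}, argument -\frac{2}{9}: 2F1 with upper {-\frac{7}{6}, \frac{7}{6}} over lower {5}. Verdict: none - this 2F1 at x = -\frac{2}{9} matches no listed pattern, and upper {-\frac{7}{6}, \frac{7}{6}} holds no stopper.


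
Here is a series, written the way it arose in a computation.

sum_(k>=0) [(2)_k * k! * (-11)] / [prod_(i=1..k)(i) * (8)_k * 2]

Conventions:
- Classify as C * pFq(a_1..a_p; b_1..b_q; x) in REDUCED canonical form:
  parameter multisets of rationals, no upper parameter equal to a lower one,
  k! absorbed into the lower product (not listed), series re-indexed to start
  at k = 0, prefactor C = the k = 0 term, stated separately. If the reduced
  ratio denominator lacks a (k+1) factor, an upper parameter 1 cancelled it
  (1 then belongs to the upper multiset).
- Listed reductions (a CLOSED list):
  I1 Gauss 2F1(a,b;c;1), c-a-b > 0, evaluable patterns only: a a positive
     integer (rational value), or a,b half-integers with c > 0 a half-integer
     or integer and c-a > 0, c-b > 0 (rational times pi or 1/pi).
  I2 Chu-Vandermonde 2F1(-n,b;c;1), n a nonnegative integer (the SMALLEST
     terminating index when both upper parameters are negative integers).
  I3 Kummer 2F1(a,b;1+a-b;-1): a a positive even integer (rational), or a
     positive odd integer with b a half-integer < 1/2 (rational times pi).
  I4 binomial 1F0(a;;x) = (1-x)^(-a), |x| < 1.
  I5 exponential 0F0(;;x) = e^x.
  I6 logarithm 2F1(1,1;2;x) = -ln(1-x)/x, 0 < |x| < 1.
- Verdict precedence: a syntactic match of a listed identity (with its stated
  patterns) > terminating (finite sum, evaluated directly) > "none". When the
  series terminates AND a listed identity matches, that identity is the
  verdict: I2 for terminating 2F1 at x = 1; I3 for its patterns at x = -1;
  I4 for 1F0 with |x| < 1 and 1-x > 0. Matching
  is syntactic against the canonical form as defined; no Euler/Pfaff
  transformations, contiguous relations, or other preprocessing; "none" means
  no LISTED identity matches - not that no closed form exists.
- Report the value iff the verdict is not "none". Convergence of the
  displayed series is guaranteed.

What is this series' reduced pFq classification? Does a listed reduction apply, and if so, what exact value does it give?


x = 1 here; the reduced form reads 2F1, upper {1, 2}, lower {8}, C = -11/2. Verdict: the Gauss summation I1 matches (x = 1: the Gamma ratio telescopes since c-a-b = 5 > 0 and a = 1 in Z>0). Hence: -77/10.

The tell: t_0 being -11/2, the constant factors (C = -11/2) combine into one prefactor.
Consecutive-term ratio: r(k) = 1 * (k+1) (k+2) / [(k+8) (k+1)] - poly over poly, x = 1 from leading terms; C = -11/2 at k = 0.
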